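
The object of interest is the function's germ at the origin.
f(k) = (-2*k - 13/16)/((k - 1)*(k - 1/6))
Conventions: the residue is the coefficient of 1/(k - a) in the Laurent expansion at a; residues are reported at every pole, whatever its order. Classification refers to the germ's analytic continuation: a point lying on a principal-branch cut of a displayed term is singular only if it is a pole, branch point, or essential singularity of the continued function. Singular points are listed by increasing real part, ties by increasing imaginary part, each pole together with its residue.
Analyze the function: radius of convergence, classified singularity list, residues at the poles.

Radius of convergence at 0: 1/6.
At 1/6: a pole of order 1; residue 11/8.
At 1: a pole of order 1; residue -27/8.

Denominator factor (k - 1): pole of order 1 at 1, modulus 1.
Denominator factor (k - 1/6): pole of order 1 at 1/6, modulus 1/6.
The radius of convergence is the smallest modulus among the singular points: 1/6.
At the order-1 pole 1/6 set g(k) = (k - (1/6))*f(k) = (-2*k - 13/16)/(k - 1).
Simple pole: residue = g(a) at a = 1/6, which is 11/8.
At the order-1 pole 1 set g(k) = (k - (1))*f(k) = (-2*k - 13/16)/(k - 1/6).
Simple pole: residue = g(a) at a = 1, which is -27/8.
List the singular points by increasing real part (a conjugate pair: the negative imaginary part first).


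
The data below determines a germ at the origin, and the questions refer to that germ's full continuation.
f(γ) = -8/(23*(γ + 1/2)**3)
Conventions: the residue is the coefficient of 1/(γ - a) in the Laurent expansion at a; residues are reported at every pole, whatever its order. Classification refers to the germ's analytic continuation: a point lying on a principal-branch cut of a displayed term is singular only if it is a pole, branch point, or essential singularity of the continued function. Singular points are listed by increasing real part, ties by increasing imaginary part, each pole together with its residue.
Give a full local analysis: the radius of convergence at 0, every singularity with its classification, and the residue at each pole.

Denominator factor (γ + 1/2)^3: pole of order 3 at -1/2, modulus 1/2.
The radius of convergence is the smallest modulus among the singular points: 1/2.
At the order-3 pole -1/2 set g(γ) = (γ - (-1/2))^3*f(γ) = -8/23.
Order-3 pole: residue = g''(a)/2; g''(-1/2) = 0, so the residue is 0.

Radius of convergence at 0: 1/2.
At -1/2: a pole of order 3; residue 0.


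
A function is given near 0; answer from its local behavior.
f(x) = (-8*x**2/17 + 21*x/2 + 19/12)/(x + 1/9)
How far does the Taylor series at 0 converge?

The radius of convergence is 1/9.

Denominator factor (x + 1/9): pole of order 1 at -1/9, modulus 1/9.
The radius of convergence is the smallest modulus among the singular points: 1/9.


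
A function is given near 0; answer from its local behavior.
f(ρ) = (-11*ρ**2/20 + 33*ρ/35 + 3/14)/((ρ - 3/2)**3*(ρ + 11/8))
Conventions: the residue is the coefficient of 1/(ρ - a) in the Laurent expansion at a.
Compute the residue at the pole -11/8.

The residue is 38026/425845.

At the order-1 pole -11/8 set g(ρ) = (ρ - (-11/8))*f(ρ) = (-11*ρ**2/20 + 33*ρ/35 + 3/14)/(ρ - 3/2)**3.
Simple pole: residue = g(a) at a = -11/8, which is 38026/425845.


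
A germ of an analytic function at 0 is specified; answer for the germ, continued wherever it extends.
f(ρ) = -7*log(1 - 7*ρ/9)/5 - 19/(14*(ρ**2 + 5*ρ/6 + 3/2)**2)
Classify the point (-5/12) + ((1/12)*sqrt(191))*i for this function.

The denominator factor ρ**2 + 5*ρ/6 + 3/2 vanishes at (-5/12) + ((1/12)*sqrt(191))*i and appears to the power 2; the numerator there equals -19/14, nonzero, and no other factor vanishes.
The branch terms are analytic at this point.
Hence a pole whose order is the multiplicity, 2.

The point is a pole of order 2.


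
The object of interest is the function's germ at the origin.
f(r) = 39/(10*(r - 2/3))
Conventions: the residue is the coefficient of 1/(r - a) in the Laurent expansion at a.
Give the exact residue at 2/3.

At the order-1 pole 2/3 set g(r) = (r - (2/3))*f(r) = 39/10.
Simple pole: residue = g(a) at a = 2/3, which is 39/10.

The residue is 39/10.


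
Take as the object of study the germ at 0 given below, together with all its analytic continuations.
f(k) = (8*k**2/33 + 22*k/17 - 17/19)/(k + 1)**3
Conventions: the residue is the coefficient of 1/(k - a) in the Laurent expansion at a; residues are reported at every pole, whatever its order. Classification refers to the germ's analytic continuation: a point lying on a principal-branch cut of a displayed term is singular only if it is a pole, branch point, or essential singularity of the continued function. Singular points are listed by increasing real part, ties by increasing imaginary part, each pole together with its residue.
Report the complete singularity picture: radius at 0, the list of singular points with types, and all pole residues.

Radius of convergence at 0: 1.
At -1: a pole of order 3; residue 8/33.

Denominator factor (k + 1)^3: pole of order 3 at -1, modulus 1.
The radius of convergence is the smallest modulus among the singular points: 1.
At the order-3 pole -1 set g(k) = (k - (-1))^3*f(k) = 8*k**2/33 + 22*k/17 - 17/19.
Order-3 pole: residue = g''(a)/2; g''(-1) = 16/33, so the residue is 8/33.


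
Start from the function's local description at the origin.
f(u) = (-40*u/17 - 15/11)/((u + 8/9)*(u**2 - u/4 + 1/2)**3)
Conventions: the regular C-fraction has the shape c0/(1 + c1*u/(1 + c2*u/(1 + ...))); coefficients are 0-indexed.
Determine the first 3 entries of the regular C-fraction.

The regular C-fraction coefficients are [-135/11, -857/408, 361513/87414].

Taylor coefficients (expand at 0): a_0 = -135/11, a_1 = -38565/1496, a_2 = 627885/11968.
c0 = a_0 = -135/11. Peel one level at a time: if S = 1 + c*u/S' with S'(0) = 1, then c is the u-coefficient of S and S' = c*u/(S - 1).
S_1 = c0/f = 1 + (-857/408)*u + (361513/41616)*u^2 + ...; c1 = -857/408.
S_2 = c1*u/(S_1 - 1) = 1 + (361513/87414)*u + ...; c2 = 361513/87414.


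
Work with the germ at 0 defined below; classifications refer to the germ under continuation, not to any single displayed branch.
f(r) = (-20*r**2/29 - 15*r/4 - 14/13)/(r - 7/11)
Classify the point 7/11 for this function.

The point is a pole of order 1.

The denominator factor r - 7/11 vanishes at 7/11 and appears to the power 1; the numerator there equals -682899/182468, nonzero, and no other factor vanishes.
Hence a pole whose order is the multiplicity, 1.


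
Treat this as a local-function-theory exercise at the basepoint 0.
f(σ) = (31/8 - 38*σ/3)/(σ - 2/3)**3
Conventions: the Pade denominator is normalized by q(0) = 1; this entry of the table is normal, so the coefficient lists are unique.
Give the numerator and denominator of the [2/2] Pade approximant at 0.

The Pade approximant has numerator coefficients [-837/64, 320501601/9343232, 320501601/18686464]; denominator coefficients [1, -562655/145988, 677871/145988].

Taylor coefficients needed (expand at 0): a_0 = -837/64, a_1 = -2061/128, a_2 = 2025/128, a_3 = 34749/256, a_4 = 460485/1024.
Write the denominator as Q(σ) = 1 + q1*σ + q2*σ^2. Requiring Q*f - P = O(σ^5) with deg P <= 2 kills the coefficients of σ^3..σ^4 in Q*f:
  σ^3: a_3 + q1*a_2 + q2*a_1 = 0, i.e. 34749/256 + (2025/128)*q1 + (-2061/128)*q2 = 0.
  σ^4: a_4 + q1*a_3 + q2*a_2 = 0, i.e. 460485/1024 + (34749/256)*q1 + (2025/128)*q2 = 0.
Solving this linear system: q1 = -562655/145988, q2 = 677871/145988.
The numerator is Q*f truncated at degree 2: P0 = a_0 = -837/64; P1 = a_1 + q1*a_0 = 320501601/9343232; P2 = a_2 + q1*a_1 + q2*a_0 = 320501601/18686464.


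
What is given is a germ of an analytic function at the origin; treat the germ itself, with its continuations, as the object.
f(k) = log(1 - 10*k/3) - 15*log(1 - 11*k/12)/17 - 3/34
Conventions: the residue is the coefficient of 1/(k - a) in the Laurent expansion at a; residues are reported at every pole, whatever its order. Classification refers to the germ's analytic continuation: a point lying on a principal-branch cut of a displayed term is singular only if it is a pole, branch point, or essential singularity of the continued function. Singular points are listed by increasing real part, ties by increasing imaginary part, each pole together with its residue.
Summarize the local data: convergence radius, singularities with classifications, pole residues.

Radius of convergence at 0: 3/10.
At 3/10: a logarithmic branch point.
At 12/11: a logarithmic branch point.

Branch term (-15/17)*log(1 - k/(12/11)): its argument vanishes at k = 12/11, a logarithmic branch point, modulus 12/11.
Branch term (1)*log(1 - k/(3/10)): its argument vanishes at k = 3/10, a logarithmic branch point, modulus 3/10.
The radius of convergence is the smallest modulus among the singular points: 3/10.
List the singular points by increasing real part (a conjugate pair: the negative imaginary part first).


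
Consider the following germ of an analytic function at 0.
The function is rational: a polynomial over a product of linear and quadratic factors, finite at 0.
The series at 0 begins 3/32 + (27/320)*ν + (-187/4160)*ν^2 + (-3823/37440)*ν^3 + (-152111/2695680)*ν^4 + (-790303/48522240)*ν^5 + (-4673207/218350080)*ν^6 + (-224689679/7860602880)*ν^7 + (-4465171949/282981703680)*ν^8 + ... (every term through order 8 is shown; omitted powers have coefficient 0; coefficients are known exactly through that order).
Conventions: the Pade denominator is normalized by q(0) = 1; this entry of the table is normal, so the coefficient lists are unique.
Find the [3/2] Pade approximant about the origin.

Taylor coefficients needed (read off): a_0 = 3/32, a_1 = 27/320, a_2 = -187/4160, a_3 = -3823/37440, a_4 = -152111/2695680, a_5 = -790303/48522240.
Write the denominator as Q(ν) = 1 + q1*ν + q2*ν^2. Requiring Q*f - P = O(ν^6) with deg P <= 3 kills the coefficients of ν^4..ν^5 in Q*f:
  ν^4: a_4 + q1*a_3 + q2*a_2 = 0, i.e. -152111/2695680 + (-3823/37440)*q1 + (-187/4160)*q2 = 0.
  ν^5: a_5 + q1*a_4 + q2*a_3 = 0, i.e. -790303/48522240 + (-152111/2695680)*q1 + (-3823/37440)*q2 = 0.
Solving this linear system: q1 = -22561201/35391150, q2 = 81869947/424693800.
The numerator is Q*f truncated at degree 3: P0 = a_0 = 3/32; P1 = a_1 + q1*a_0 = 4645417/188752800; P2 = a_2 + q1*a_1 + q2*a_0 = -23752706647/294454368000; P3 = a_3 + q1*a_2 + q2*a_1 = -11226311351/196302912000.

The Pade approximant has numerator coefficients [3/32, 4645417/188752800, -23752706647/294454368000, -11226311351/196302912000]; denominator coefficients [1, -22561201/35391150, 81869947/424693800].


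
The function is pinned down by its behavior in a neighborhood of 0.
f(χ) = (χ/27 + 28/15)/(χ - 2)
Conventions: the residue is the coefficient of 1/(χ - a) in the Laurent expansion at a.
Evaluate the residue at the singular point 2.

The residue is 262/135.

At the order-1 pole 2 set g(χ) = (χ - (2))*f(χ) = χ/27 + 28/15.
Simple pole: residue = g(a) at a = 2, which is 262/135.


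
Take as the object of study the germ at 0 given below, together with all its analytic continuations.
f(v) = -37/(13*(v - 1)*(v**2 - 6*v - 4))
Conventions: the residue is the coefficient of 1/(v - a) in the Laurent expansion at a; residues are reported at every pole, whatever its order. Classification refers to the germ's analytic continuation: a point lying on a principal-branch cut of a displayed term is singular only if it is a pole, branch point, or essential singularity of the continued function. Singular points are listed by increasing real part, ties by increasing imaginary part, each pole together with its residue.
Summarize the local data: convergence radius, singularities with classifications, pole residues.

Radius of convergence at 0: -3 + sqrt(13).
At 3 - sqrt(13): a pole of order 1; residue -37/234 - (37/1521)*sqrt(13).
At 1: a pole of order 1; residue 37/117.
At 3 + sqrt(13): a pole of order 1; residue -37/234 + (37/1521)*sqrt(13).

Denominator factor (v**2 - 6*v - 4): discriminant 52, real irrational roots 3 + sqrt(13) and 3 - sqrt(13); poles of order 1, moduli 3 + sqrt(13) and -3 + sqrt(13).
Denominator factor (v - 1): pole of order 1 at 1, modulus 1.
The radius of convergence is the smallest modulus among the singular points: -3 + sqrt(13).
The factor v**2 - 6*v - 4 splits as (v - a)(v - a') with a = 3 - sqrt(13), a' = 3 + sqrt(13). At the order-1 pole a set g(v) = (v - a)*f(v) = [-37/(13*(v - 1))] / (v - a').
Simple pole: residue = g(a) at a = 3 - sqrt(13), which is -37/234 - (37/1521)*sqrt(13).
At the order-1 pole 1 set g(v) = (v - (1))*f(v) = -37/(13*(v**2 - 6*v - 4)).
Simple pole: residue = g(a) at a = 1, which is 37/117.
The factor v**2 - 6*v - 4 splits as (v - a)(v - a') with a = 3 + sqrt(13), a' = 3 - sqrt(13). At the order-1 pole a set g(v) = (v - a)*f(v) = [-37/(13*(v - 1))] / (v - a').
Simple pole: residue = g(a) at a = 3 + sqrt(13), which is -37/234 + (37/1521)*sqrt(13).
List the singular points by increasing real part (a conjugate pair: the negative imaginary part first).


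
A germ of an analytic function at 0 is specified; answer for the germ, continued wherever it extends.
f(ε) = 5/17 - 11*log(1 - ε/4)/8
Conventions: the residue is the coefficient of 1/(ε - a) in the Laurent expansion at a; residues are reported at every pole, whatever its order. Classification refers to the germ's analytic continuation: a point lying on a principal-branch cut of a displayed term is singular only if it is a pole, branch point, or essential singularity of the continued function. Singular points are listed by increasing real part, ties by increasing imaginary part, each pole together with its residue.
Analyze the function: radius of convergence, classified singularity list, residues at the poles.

Radius of convergence at 0: 4.
At 4: a logarithmic branch point.

Branch term (-11/8)*log(1 - ε/(4)): its argument vanishes at ε = 4, a logarithmic branch point, modulus 4.
The radius of convergence is the smallest modulus among the singular points: 4.


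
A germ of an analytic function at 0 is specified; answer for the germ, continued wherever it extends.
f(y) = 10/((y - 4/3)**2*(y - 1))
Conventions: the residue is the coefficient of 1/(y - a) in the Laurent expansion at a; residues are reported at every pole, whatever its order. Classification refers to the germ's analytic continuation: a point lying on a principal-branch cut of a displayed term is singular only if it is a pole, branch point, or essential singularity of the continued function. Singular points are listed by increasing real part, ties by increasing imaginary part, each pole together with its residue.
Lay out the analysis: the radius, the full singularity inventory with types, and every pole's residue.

Denominator factor (y - 1): pole of order 1 at 1, modulus 1.
Denominator factor (y - 4/3)^2: pole of order 2 at 4/3, modulus 4/3.
The radius of convergence is the smallest modulus among the singular points: 1.
At the order-1 pole 1 set g(y) = (y - (1))*f(y) = 10/(y - 4/3)**2.
Simple pole: residue = g(a) at a = 1, which is 90.
At the order-2 pole 4/3 set g(y) = (y - (4/3))^2*f(y) = 10/(y - 1).
Order-2 pole: residue = g'(a); g'(4/3) = -90, so the residue is -90.
List the singular points by increasing real part (a conjugate pair: the negative imaginary part first).

Radius of convergence at 0: 1.
At 1: a pole of order 1; residue 90.
At 4/3: a pole of order 2; residue -90.


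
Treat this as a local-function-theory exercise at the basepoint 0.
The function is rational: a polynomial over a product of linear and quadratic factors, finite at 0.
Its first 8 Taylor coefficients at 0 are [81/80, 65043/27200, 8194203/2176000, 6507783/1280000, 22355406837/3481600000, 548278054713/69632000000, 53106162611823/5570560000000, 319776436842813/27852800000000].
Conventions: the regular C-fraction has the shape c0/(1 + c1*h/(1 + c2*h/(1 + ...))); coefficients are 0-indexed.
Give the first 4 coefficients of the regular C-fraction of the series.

The regular C-fraction coefficients are [81/80, -803/340, 171893/218416, -992700873/2208481264].

Taylor coefficients (read off): a_0 = 81/80, a_1 = 65043/27200, a_2 = 8194203/2176000, a_3 = 6507783/1280000.
c0 = a_0 = 81/80. Peel one level at a time: if S = 1 + c*h/S' with S'(0) = 1, then c is the h-coefficient of S and S' = c*h/(S - 1).
S_1 = c0/f = 1 + (-803/340)*h + (171893/92480)*h^2 + ...; c1 = -803/340.
S_2 = c1*h/(S_1 - 1) = 1 + (171893/218416)*h + (58394169/165071104)*h^2 + ...; c2 = 171893/218416.
S_3 = c2*h/(S_2 - 1) = 1 + (-992700873/2208481264)*h + ...; c3 = -992700873/2208481264.


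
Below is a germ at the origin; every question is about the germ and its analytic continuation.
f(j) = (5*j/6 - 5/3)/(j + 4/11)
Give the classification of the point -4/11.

The denominator factor j + 4/11 vanishes at -4/11 and appears to the power 1; the numerator there equals -65/33, nonzero, and no other factor vanishes.
Hence a pole whose order is the multiplicity, 1.

The point is a pole of order 1.


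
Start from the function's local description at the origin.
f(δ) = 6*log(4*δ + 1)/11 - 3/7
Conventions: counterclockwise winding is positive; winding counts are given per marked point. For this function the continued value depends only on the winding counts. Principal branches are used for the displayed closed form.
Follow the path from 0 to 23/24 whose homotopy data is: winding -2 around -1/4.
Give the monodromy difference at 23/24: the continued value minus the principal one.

The rational part is single-valued and drops out of the difference; each branch term changes only by its own monodromy.
(6/11)*log(1 - δ/(-1/4)): each positive loop around -1/4 adds 2*pi*i to the log, so winding -2 contributes (6/11)*(-2)*2*pi*i = -(24/11)*pi*i.
Summing the contributions at δ = 23/24 gives -(24/11)*pi*i.

Continued minus principal equals -(24/11)*pi*i.


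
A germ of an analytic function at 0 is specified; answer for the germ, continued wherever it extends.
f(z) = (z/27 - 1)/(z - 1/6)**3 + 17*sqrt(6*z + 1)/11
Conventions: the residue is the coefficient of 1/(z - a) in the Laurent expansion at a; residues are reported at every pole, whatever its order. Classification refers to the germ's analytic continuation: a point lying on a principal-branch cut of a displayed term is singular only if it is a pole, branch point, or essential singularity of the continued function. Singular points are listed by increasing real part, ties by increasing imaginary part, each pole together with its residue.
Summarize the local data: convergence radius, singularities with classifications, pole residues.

Denominator factor (z - 1/6)^3: pole of order 3 at 1/6, modulus 1/6.
Branch term (17/11)*sqrt(1 - z/(-1/6)): its argument vanishes at z = -1/6, a square-root branch point, modulus 1/6.
The radius of convergence is the smallest modulus among the singular points: 1/6.
The branch term is analytic at 1/6 and contributes nothing to the residue; only the rational part matters.
At the order-3 pole 1/6 set g(z) = (z - (1/6))^3*(rational part) = z/27 - 1.
Order-3 pole: residue = g''(a)/2; g''(1/6) = 0, so the residue is 0.
List the singular points by increasing real part (a conjugate pair: the negative imaginary part first).

Radius of convergence at 0: 1/6.
At -1/6: an algebraic (square-root) branch point.
At 1/6: a pole of order 3; residue 0.


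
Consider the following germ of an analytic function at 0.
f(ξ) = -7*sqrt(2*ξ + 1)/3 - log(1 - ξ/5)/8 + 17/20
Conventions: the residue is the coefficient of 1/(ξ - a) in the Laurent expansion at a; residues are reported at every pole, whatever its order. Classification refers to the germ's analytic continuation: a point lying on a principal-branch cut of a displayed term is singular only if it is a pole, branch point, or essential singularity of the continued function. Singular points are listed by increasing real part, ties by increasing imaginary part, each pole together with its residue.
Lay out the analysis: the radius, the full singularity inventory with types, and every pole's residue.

Branch term (-7/3)*sqrt(1 - ξ/(-1/2)): its argument vanishes at ξ = -1/2, a square-root branch point, modulus 1/2.
Branch term (-1/8)*log(1 - ξ/(5)): its argument vanishes at ξ = 5, a logarithmic branch point, modulus 5.
The radius of convergence is the smallest modulus among the singular points: 1/2.
List the singular points by increasing real part (a conjugate pair: the negative imaginary part first).

Radius of convergence at 0: 1/2.
At -1/2: an algebraic (square-root) branch point.
At 5: a logarithmic branch point.


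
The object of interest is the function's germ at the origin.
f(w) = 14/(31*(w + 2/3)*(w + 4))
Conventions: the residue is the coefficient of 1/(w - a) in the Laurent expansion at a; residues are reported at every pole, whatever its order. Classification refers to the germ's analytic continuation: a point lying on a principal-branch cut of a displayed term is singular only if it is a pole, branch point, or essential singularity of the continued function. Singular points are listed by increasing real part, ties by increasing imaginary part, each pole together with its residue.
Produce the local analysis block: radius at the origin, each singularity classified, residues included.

Denominator factor (w + 4): pole of order 1 at -4, modulus 4.
Denominator factor (w + 2/3): pole of order 1 at -2/3, modulus 2/3.
The radius of convergence is the smallest modulus among the singular points: 2/3.
At the order-1 pole -4 set g(w) = (w - (-4))*f(w) = 14/(31*(w + 2/3)).
Simple pole: residue = g(a) at a = -4, which is -21/155.
At the order-1 pole -2/3 set g(w) = (w - (-2/3))*f(w) = 14/(31*(w + 4)).
Simple pole: residue = g(a) at a = -2/3, which is 21/155.
List the singular points by increasing real part (a conjugate pair: the negative imaginary part first).

Radius of convergence at 0: 2/3.
At -4: a pole of order 1; residue -21/155.
At -2/3: a pole of order 1; residue 21/155.


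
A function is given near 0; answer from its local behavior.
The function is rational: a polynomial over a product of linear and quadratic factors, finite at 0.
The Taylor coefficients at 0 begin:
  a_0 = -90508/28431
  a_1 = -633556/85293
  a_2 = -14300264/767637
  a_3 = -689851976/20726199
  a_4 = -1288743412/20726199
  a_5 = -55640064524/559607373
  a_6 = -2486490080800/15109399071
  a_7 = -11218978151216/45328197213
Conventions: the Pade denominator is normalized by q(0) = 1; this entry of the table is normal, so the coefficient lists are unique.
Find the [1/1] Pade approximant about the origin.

Taylor coefficients needed (read off): a_0 = -90508/28431, a_1 = -633556/85293, a_2 = -14300264/767637.
Write the denominator as Q(γ) = 1 + q1*γ. Requiring Q*f - P = O(γ^3) with deg P <= 1 kills the coefficients of γ^2..γ^2 in Q*f:
  γ^2: a_2 + q1*a_1 = 0, i.e. -14300264/767637 + (-633556/85293)*q1 = 0.
Solving this linear system: q1 = -158/63.
The numerator is Q*f truncated at degree 1: P0 = a_0 = -90508/28431; P1 = a_1 + q1*a_0 = 995588/1791153.

The Pade approximant has numerator coefficients [-90508/28431, 995588/1791153]; denominator coefficients [1, -158/63].


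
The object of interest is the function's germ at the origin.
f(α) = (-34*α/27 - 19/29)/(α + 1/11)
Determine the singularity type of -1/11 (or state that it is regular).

The denominator factor α + 1/11 vanishes at -1/11 and appears to the power 1; the numerator there equals -4657/8613, nonzero, and no other factor vanishes.
Hence a pole whose order is the multiplicity, 1.

The point is a pole of order 1.


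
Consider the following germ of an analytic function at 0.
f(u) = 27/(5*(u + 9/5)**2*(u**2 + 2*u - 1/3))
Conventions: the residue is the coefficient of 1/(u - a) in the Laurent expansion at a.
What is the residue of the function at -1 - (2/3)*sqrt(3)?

The residue is -6075/676 - (14985/2704)*sqrt(3).

The factor u**2 + 2*u - 1/3 splits as (u - a)(u - a') with a = -1 - (2/3)*sqrt(3), a' = -1 + (2/3)*sqrt(3). At the order-1 pole a set g(u) = (u - a)*f(u) = [27/(5*(u + 9/5)**2)] / (u - a').
Simple pole: residue = g(a) at a = -1 - (2/3)*sqrt(3), which is -6075/676 - (14985/2704)*sqrt(3).


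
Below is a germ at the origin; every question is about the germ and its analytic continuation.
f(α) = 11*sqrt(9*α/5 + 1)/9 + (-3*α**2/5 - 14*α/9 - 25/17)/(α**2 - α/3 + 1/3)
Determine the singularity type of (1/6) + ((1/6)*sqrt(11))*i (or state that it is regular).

The denominator factor α**2 - α/3 + 1/3 vanishes at (1/6) + ((1/6)*sqrt(11))*i and appears to the power 1; the numerator there equals (-1435/918) - ((79/270)*sqrt(11))*i, nonzero, and no other factor vanishes.
The branch terms are analytic at this point.
Hence a pole whose order is the multiplicity, 1.

The point is a pole of order 1.


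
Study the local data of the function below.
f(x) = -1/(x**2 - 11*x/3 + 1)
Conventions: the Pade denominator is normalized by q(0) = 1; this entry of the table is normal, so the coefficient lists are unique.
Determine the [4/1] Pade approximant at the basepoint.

The Pade approximant has numerator coefficients [-1, -3399/11455, -1008/11455, -297/11455, -81/11455]; denominator coefficients [1, -115808/34365].

Taylor coefficients needed (expand at 0): a_0 = -1, a_1 = -11/3, a_2 = -112/9, a_3 = -1133/27, a_4 = -11455/81, a_5 = -115808/243.
Write the denominator as Q(x) = 1 + q1*x. Requiring Q*f - P = O(x^6) with deg P <= 4 kills the coefficients of x^5..x^5 in Q*f:
  x^5: a_5 + q1*a_4 = 0, i.e. -115808/243 + (-11455/81)*q1 = 0.
Solving this linear system: q1 = -115808/34365.
The numerator is Q*f truncated at degree 4: P0 = a_0 = -1; P1 = a_1 + q1*a_0 = -3399/11455; P2 = a_2 + q1*a_1 = -1008/11455; P3 = a_3 + q1*a_2 = -297/11455; P4 = a_4 + q1*a_3 = -81/11455.


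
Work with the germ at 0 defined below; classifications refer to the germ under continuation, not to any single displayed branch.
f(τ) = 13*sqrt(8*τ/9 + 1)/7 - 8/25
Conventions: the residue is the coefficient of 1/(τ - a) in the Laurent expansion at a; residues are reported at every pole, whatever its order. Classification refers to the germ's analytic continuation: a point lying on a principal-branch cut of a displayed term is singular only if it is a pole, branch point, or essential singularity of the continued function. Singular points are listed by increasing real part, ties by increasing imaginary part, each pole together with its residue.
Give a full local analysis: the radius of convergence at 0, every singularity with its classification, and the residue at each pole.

Branch term (13/7)*sqrt(1 - τ/(-9/8)): its argument vanishes at τ = -9/8, a square-root branch point, modulus 9/8.
The radius of convergence is the smallest modulus among the singular points: 9/8.

Radius of convergence at 0: 9/8.
At -9/8: an algebraic (square-root) branch point.


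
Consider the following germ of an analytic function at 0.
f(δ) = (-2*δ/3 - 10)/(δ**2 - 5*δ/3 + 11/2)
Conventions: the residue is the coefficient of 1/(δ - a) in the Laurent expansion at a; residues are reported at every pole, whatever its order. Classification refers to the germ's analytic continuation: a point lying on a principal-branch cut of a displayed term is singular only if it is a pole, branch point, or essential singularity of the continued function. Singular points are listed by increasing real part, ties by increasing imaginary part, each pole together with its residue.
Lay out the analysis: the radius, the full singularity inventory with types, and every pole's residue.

Radius of convergence at 0: (1/2)*sqrt(22).
At (5/6) - ((1/6)*sqrt(173))*i: a pole of order 1; residue (-1/3) - ((95/519)*sqrt(173))*i.
At (5/6) + ((1/6)*sqrt(173))*i: a pole of order 1; residue (-1/3) + ((95/519)*sqrt(173))*i.

Denominator factor (δ**2 - 5*δ/3 + 11/2): discriminant -173/9, complex-conjugate roots (5/6) + ((1/6)*sqrt(173))*i and (5/6) - ((1/6)*sqrt(173))*i; poles of order 1, moduli (1/2)*sqrt(22) and (1/2)*sqrt(22).
The radius of convergence is the smallest modulus among the singular points: (1/2)*sqrt(22).
The factor δ**2 - 5*δ/3 + 11/2 splits as (δ - a)(δ - a') with a = (5/6) - ((1/6)*sqrt(173))*i, a' = (5/6) + ((1/6)*sqrt(173))*i. At the order-1 pole a set g(δ) = (δ - a)*f(δ) = [-2*δ/3 - 10] / (δ - a').
Simple pole: residue = g(a) at a = (5/6) - ((1/6)*sqrt(173))*i, which is (-1/3) - ((95/519)*sqrt(173))*i.
The factor δ**2 - 5*δ/3 + 11/2 splits as (δ - a)(δ - a') with a = (5/6) + ((1/6)*sqrt(173))*i, a' = (5/6) - ((1/6)*sqrt(173))*i. At the order-1 pole a set g(δ) = (δ - a)*f(δ) = [-2*δ/3 - 10] / (δ - a').
Simple pole: residue = g(a) at a = (5/6) + ((1/6)*sqrt(173))*i, which is (-1/3) + ((95/519)*sqrt(173))*i.
List the singular points by increasing real part (a conjugate pair: the negative imaginary part first).


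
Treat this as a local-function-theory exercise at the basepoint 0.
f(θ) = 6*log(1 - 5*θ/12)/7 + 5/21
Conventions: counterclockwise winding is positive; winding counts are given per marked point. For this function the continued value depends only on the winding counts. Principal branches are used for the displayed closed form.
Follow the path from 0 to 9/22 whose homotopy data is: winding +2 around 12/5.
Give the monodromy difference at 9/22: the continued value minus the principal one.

Continued minus principal equals (24/7)*pi*i.

The rational part is single-valued and drops out of the difference; each branch term changes only by its own monodromy.
(6/7)*log(1 - θ/(12/5)): each positive loop around 12/5 adds 2*pi*i to the log, so winding +2 contributes (6/7)*(2)*2*pi*i = (24/7)*pi*i.
Summing the contributions at θ = 9/22 gives (24/7)*pi*i.


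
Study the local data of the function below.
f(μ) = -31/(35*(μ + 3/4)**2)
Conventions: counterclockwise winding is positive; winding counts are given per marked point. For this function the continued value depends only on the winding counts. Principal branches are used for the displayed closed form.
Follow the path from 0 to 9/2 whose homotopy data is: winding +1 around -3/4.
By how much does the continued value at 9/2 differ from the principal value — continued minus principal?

Continued minus principal equals 0.

The function is rational, hence single-valued: continuing it around any pole returns the same value, so the difference is 0.


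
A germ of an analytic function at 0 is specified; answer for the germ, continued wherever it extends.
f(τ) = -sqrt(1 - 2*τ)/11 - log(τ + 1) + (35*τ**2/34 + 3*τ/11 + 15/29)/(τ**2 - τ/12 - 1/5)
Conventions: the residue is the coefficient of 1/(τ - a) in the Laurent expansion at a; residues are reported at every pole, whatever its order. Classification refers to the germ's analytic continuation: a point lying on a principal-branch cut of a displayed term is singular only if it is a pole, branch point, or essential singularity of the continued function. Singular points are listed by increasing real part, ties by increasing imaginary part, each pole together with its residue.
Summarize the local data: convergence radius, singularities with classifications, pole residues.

Denominator factor (τ**2 - τ/12 - 1/5): discriminant 581/720, real irrational roots 1/24 + (1/120)*sqrt(2905) and 1/24 - (1/120)*sqrt(2905); poles of order 1, moduli 1/24 + (1/120)*sqrt(2905) and -1/24 + (1/120)*sqrt(2905).
Branch term (-1/11)*sqrt(1 - τ/(1/2)): its argument vanishes at τ = 1/2, a square-root branch point, modulus 1/2.
Branch term (-1)*log(1 - τ/(-1)): its argument vanishes at τ = -1, a logarithmic branch point, modulus 1.
The radius of convergence is the smallest modulus among the singular points: -1/24 + (1/120)*sqrt(2905).
The branch terms are analytic at 1/24 - (1/120)*sqrt(2905) and contribute nothing to the residue; only the rational part matters.
The factor τ**2 - τ/12 - 1/5 splits as (τ - a)(τ - a') with a = 1/24 - (1/120)*sqrt(2905), a' = 1/24 + (1/120)*sqrt(2905). At the order-1 pole a set g(τ) = (τ - a)*(rational part) = [35*τ**2/34 + 3*τ/11 + 15/29] / (τ - a').
Simple pole: residue = g(a) at a = 1/24 - (1/120)*sqrt(2905), which is 1609/8976 - (2305445/151236624)*sqrt(2905).
The branch terms are analytic at 1/24 + (1/120)*sqrt(2905) and contribute nothing to the residue; only the rational part matters.
The factor τ**2 - τ/12 - 1/5 splits as (τ - a)(τ - a') with a = 1/24 + (1/120)*sqrt(2905), a' = 1/24 - (1/120)*sqrt(2905). At the order-1 pole a set g(τ) = (τ - a)*(rational part) = [35*τ**2/34 + 3*τ/11 + 15/29] / (τ - a').
Simple pole: residue = g(a) at a = 1/24 + (1/120)*sqrt(2905), which is 1609/8976 + (2305445/151236624)*sqrt(2905).
List the singular points by increasing real part (a conjugate pair: the negative imaginary part first).

Radius of convergence at 0: -1/24 + (1/120)*sqrt(2905).
At -1: a logarithmic branch point.
At 1/24 - (1/120)*sqrt(2905): a pole of order 1; residue 1609/8976 - (2305445/151236624)*sqrt(2905).
At 1/24 + (1/120)*sqrt(2905): a pole of order 1; residue 1609/8976 + (2305445/151236624)*sqrt(2905).
At 1/2: an algebraic (square-root) branch point.


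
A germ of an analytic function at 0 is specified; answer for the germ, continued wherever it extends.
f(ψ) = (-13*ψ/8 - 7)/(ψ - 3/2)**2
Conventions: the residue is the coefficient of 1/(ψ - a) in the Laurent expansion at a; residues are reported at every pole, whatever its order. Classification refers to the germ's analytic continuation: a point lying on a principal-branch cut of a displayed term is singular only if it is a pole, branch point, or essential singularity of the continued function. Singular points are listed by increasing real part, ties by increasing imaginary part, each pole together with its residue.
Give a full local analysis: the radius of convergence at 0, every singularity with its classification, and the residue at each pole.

Denominator factor (ψ - 3/2)^2: pole of order 2 at 3/2, modulus 3/2.
The radius of convergence is the smallest modulus among the singular points: 3/2.
At the order-2 pole 3/2 set g(ψ) = (ψ - (3/2))^2*f(ψ) = -13*ψ/8 - 7.
Order-2 pole: residue = g'(a); g'(3/2) = -13/8, so the residue is -13/8.

Radius of convergence at 0: 3/2.
At 3/2: a pole of order 2; residue -13/8.


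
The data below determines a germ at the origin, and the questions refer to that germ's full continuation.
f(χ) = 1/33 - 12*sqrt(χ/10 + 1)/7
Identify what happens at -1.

The point is a regular point.

There is no denominator, hence no pole anywhere.
Branch term sqrt(1 - χ/(-10)): argument at -1 is 9/10, nonzero, so -1 is not its branch point (a point on a principal cut is still regular for the continued germ).
So the germ continues analytically to -1.


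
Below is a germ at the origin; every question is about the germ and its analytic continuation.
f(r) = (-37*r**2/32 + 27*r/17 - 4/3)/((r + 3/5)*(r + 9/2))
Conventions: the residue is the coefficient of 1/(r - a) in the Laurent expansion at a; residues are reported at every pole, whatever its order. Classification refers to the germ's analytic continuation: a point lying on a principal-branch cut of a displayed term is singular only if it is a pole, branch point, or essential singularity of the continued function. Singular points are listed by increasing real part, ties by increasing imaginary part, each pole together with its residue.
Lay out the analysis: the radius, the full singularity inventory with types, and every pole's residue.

Radius of convergence at 0: 3/5.
At -9/2: a pole of order 1; residue 1041035/127296.
At -3/5: a pole of order 1; residue -110263/159120.

Denominator factor (r + 9/2): pole of order 1 at -9/2, modulus 9/2.
Denominator factor (r + 3/5): pole of order 1 at -3/5, modulus 3/5.
The radius of convergence is the smallest modulus among the singular points: 3/5.
At the order-1 pole -9/2 set g(r) = (r - (-9/2))*f(r) = (-37*r**2/32 + 27*r/17 - 4/3)/(r + 3/5).
Simple pole: residue = g(a) at a = -9/2, which is 1041035/127296.
At the order-1 pole -3/5 set g(r) = (r - (-3/5))*f(r) = (-37*r**2/32 + 27*r/17 - 4/3)/(r + 9/2).
Simple pole: residue = g(a) at a = -3/5, which is -110263/159120.
List the singular points by increasing real part (a conjugate pair: the negative imaginary part first).


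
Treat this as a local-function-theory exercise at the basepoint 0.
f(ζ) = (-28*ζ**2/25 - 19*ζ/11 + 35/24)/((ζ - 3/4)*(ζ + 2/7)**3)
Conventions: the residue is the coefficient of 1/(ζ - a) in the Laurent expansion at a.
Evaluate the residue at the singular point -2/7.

The residue is 8459752/20120925.

At the order-3 pole -2/7 set g(ζ) = (ζ - (-2/7))^3*f(ζ) = (-28*ζ**2/25 - 19*ζ/11 + 35/24)/(ζ - 3/4).
Order-3 pole: residue = g''(a)/2; g''(-2/7) = 16919504/20120925, so the residue is 8459752/20120925.


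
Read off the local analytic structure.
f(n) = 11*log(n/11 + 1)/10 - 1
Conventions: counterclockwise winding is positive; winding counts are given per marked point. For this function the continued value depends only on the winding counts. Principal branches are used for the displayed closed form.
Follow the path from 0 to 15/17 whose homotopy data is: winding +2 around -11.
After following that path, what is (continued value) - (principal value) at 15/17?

Continued minus principal equals (22/5)*pi*i.

The rational part is single-valued and drops out of the difference; each branch term changes only by its own monodromy.
(11/10)*log(1 - n/(-11)): each positive loop around -11 adds 2*pi*i to the log, so winding +2 contributes (11/10)*(2)*2*pi*i = (22/5)*pi*i.
Summing the contributions at n = 15/17 gives (22/5)*pi*i.


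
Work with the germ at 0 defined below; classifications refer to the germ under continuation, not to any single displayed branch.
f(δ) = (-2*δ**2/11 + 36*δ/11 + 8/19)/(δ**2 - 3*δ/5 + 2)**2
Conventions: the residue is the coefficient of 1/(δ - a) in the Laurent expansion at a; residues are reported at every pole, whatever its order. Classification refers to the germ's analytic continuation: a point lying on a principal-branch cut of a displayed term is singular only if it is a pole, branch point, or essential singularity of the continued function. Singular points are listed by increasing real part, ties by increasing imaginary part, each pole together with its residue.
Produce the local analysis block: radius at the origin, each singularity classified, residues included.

Denominator factor (δ**2 - 3*δ/5 + 2)^2: discriminant -191/25, complex-conjugate roots (3/10) + ((1/10)*sqrt(191))*i and (3/10) - ((1/10)*sqrt(191))*i; poles of order 2, moduli sqrt(2) and sqrt(2).
The radius of convergence is the smallest modulus among the singular points: sqrt(2).
The factor δ**2 - 3*δ/5 + 2 splits as (δ - a)(δ - a') with a = (3/10) - ((1/10)*sqrt(191))*i, a' = (3/10) + ((1/10)*sqrt(191))*i. At the order-2 pole a set g(δ) = (δ - a)^2*f(δ) = [-2*δ**2/11 + 36*δ/11 + 8/19] / (δ - a')^2.
Order-2 pole: residue = g'(a); g'((3/10) - ((1/10)*sqrt(191))*i) = ((54300/7624529)*sqrt(191))*i, so the residue is ((54300/7624529)*sqrt(191))*i.
The factor δ**2 - 3*δ/5 + 2 splits as (δ - a)(δ - a') with a = (3/10) + ((1/10)*sqrt(191))*i, a' = (3/10) - ((1/10)*sqrt(191))*i. At the order-2 pole a set g(δ) = (δ - a)^2*f(δ) = [-2*δ**2/11 + 36*δ/11 + 8/19] / (δ - a')^2.
Order-2 pole: residue = g'(a); g'((3/10) + ((1/10)*sqrt(191))*i) = -((54300/7624529)*sqrt(191))*i, so the residue is -((54300/7624529)*sqrt(191))*i.
List the singular points by increasing real part (a conjugate pair: the negative imaginary part first).

Radius of convergence at 0: sqrt(2).
At (3/10) - ((1/10)*sqrt(191))*i: a pole of order 2; residue ((54300/7624529)*sqrt(191))*i.
At (3/10) + ((1/10)*sqrt(191))*i: a pole of order 2; residue -((54300/7624529)*sqrt(191))*i.


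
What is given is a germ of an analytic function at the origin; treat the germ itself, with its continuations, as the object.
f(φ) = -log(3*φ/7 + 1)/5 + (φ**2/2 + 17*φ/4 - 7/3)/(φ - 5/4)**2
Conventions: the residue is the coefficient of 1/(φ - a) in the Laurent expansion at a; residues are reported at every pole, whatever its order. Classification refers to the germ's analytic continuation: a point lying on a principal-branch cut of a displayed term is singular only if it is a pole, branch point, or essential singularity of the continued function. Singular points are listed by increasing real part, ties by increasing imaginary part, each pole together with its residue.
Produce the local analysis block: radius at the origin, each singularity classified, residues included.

Radius of convergence at 0: 5/4.
At -7/3: a logarithmic branch point.
At 5/4: a pole of order 2; residue 11/2.

Denominator factor (φ - 5/4)^2: pole of order 2 at 5/4, modulus 5/4.
Branch term (-1/5)*log(1 - φ/(-7/3)): its argument vanishes at φ = -7/3, a logarithmic branch point, modulus 7/3.
The radius of convergence is the smallest modulus among the singular points: 5/4.
The branch term is analytic at 5/4 and contributes nothing to the residue; only the rational part matters.
At the order-2 pole 5/4 set g(φ) = (φ - (5/4))^2*(rational part) = φ**2/2 + 17*φ/4 - 7/3.
Order-2 pole: residue = g'(a); g'(5/4) = 11/2, so the residue is 11/2.
List the singular points by increasing real part (a conjugate pair: the negative imaginary part first).
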